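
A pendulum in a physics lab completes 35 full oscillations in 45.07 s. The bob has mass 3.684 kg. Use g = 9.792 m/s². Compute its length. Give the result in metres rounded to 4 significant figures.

0.4113 m

T = 45.07/35 = 1.2877 s.
From T = 2π√(L/g), L = gT²/(4π²) = 9.792 × 1.2877²/(4π²) = 0.4113 m.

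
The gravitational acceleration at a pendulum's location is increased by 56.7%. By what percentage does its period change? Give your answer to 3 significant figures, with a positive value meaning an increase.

-20.1%

T ∝ 1/√g, so T'/T = 1/√(1.567) = 0.7989.
Percentage change in T = (0.7989 − 1) × 100% = -20.1%.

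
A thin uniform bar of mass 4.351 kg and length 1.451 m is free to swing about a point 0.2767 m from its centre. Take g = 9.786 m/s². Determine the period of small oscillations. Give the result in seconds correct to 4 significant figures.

1.917 s

For a physical pendulum T = 2π√(I/(mgd)), with d = 0.27670 m from pivot to centre of mass.
I_cm = mL²/12 = 4.351 × 1.451²/12 = 0.76338 kg·m²; I = I_cm + md² = 0.76338 + 4.351 × 0.27670² = 1.0965 kg·m².
T = 2π√(1.0965/(4.351 × 9.786 × 0.27670)) = 1.917 s.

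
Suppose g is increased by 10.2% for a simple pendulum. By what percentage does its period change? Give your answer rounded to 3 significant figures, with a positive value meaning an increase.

T ∝ 1/√g, so T'/T = 1/√(1.102) = 0.9526.
Percentage change in T = (0.9526 − 1) × 100% = -4.74%.

-4.74%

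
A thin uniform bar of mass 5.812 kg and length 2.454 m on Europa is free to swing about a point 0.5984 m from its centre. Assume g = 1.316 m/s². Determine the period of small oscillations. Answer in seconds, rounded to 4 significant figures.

6.566 s

For a physical pendulum T = 2π√(I/(mgd)), with d = 0.59840 m from pivot to centre of mass.
I_cm = mL²/12 = 5.812 × 2.454²/12 = 2.9167 kg·m²; I = I_cm + md² = 2.9167 + 5.812 × 0.59840² = 4.9979 kg·m².
T = 2π√(4.9979/(5.812 × 1.316 × 0.59840)) = 6.566 s.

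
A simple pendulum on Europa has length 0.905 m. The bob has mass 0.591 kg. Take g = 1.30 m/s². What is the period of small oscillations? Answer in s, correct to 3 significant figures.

5.24 s

T = 2π√(L/g) = 2π√(0.905/1.30) = 2π × 0.8344 = 5.24 s.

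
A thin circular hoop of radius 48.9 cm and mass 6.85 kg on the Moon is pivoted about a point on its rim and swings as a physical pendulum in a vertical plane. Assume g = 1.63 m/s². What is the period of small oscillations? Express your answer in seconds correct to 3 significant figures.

I_cm = mr² = 1.638 kg·m². The pivot is at distance d = 0.489 m from the centre of mass.
By the parallel-axis theorem, I = I_cm + md² = 1.638 + 1.638 = 3.276 kg·m².
T = 2π√(I/(mgd)) = 2π√(3.276/(6.85 × 1.63 × 0.489)) = 4.87 s.

4.87 s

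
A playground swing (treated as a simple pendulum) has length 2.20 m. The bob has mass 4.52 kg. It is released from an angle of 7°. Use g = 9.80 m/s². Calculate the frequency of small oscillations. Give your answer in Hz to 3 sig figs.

T = 2π√(L/g) = 2π√(2.20/9.80) = 2.977 s, so f = 1/T = 0.336 Hz.

0.336 Hz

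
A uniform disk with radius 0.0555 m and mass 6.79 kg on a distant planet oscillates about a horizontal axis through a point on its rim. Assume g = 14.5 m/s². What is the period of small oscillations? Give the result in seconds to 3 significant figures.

I_cm = ½mr² = 0.01046 kg·m². The pivot is at distance d = 0.0555 m from the centre of mass.
By the parallel-axis theorem, I = I_cm + md² = 0.01046 + 0.02091 = 0.03137 kg·m².
T = 2π√(I/(mgd)) = 2π√(0.03137/(6.79 × 14.5 × 0.0555)) = 0.476 s.

0.476 s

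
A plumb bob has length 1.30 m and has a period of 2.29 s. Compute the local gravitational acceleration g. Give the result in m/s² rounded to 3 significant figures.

9.79 m/s²

From T = 2π√(L/g), g = 4π²L/T² = 4π² × 1.30/2.290² = 9.79 m/s².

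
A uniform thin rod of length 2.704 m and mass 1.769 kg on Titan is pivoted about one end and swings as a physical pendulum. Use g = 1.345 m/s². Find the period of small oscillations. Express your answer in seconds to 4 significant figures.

7.274 s

For a physical pendulum T = 2π√(I/(mgd)), with d = 1.3520 m from pivot to centre of mass.
I_cm = mL²/12 = 1.769 × 2.704²/12 = 1.0779 kg·m²; I = I_cm + md² = 1.0779 + 1.769 × 1.3520² = 4.3114 kg·m².
T = 2π√(4.3114/(1.769 × 1.345 × 1.3520)) = 7.274 s.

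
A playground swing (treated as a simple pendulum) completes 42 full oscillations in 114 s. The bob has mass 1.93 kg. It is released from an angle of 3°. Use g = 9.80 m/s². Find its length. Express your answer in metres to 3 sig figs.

1.83 m

T = 114/42 = 2.714 s.
From T = 2π√(L/g), L = gT²/(4π²) = 9.80 × 2.714²/(4π²) = 1.83 m.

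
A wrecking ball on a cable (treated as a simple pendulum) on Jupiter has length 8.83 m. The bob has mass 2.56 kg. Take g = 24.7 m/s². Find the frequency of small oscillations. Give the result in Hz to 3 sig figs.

T = 2π√(L/g) = 2π√(8.83/24.7) = 3.757 s, so f = 1/T = 0.266 Hz.

0.266 Hz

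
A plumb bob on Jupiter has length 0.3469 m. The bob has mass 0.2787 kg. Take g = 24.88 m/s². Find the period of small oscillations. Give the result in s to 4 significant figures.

0.7419 s

T = 2π√(L/g) = 2π√(0.3469/24.88) = 2π × 0.11808 = 0.7419 s.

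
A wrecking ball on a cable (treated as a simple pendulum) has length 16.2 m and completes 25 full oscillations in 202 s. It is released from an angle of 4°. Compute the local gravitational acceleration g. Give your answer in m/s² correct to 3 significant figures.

9.80 m/s²

T = 202/25 = 8.080 s.
From T = 2π√(L/g), g = 4π²L/T² = 4π² × 16.2/8.080² = 9.80 m/s².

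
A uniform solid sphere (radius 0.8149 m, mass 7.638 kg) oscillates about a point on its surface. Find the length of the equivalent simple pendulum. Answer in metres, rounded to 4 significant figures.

1.141 m

The equivalent simple-pendulum length is L_eq = I/(md), where I is about the pivot and d = 0.81490 m.
I_cm = (2/5)mR² = 2.0288 kg·m², so I = I_cm + md² = 2.0288 + 5.0721 = 7.1009 kg·m².
L_eq = 7.1009/(7.638 × 0.81490) = 1.141 m.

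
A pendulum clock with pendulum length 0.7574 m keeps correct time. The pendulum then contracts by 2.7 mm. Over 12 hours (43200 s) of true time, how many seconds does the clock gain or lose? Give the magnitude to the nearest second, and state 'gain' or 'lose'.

gain 77 s

T ∝ √L, so T'/T = √(0.75470/0.7574) = 0.998216.
In 43200 s of true time the clock registers 43200/0.998216 = 43277.2 s, so it gains 77 s.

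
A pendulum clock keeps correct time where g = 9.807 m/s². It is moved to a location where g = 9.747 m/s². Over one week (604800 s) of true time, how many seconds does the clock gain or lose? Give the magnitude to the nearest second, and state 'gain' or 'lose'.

lose 1853 s

The clock's period scales as T ∝ 1/√g, so T'/T = √(9.807/9.747) = 1.00307.
In 604800 s of true time the clock registers 604800/1.00307 = 602947.1 s, so it loses 1853 s.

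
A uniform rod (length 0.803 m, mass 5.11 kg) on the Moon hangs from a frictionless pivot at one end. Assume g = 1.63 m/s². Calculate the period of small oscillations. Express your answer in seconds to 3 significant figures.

For a physical pendulum T = 2π√(I/(mgd)), with d = 0.4015 m from pivot to centre of mass.
I_cm = mL²/12 = 5.11 × 0.803²/12 = 0.2746 kg·m²; I = I_cm + md² = 0.2746 + 5.11 × 0.4015² = 1.098 kg·m².
T = 2π√(1.098/(5.11 × 1.63 × 0.4015)) = 3.60 s.

3.60 s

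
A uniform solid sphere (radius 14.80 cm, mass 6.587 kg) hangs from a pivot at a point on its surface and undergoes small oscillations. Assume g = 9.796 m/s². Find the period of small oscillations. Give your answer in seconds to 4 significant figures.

0.9138 s

I_cm = (2/5)mr² = 0.057713 kg·m². The pivot is at distance d = 0.1480 m from the centre of mass.
By the parallel-axis theorem, I = I_cm + md² = 0.057713 + 0.14428 = 0.20199 kg·m².
T = 2π√(I/(mgd)) = 2π√(0.20199/(6.587 × 9.796 × 0.1480)) = 0.9138 s.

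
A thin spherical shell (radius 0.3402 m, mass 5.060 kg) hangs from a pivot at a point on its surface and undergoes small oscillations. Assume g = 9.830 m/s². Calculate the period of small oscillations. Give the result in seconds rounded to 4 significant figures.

I_cm = (2/3)mr² = 0.39042 kg·m². The pivot is at distance d = 0.3402 m from the centre of mass.
By the parallel-axis theorem, I = I_cm + md² = 0.39042 + 0.58562 = 0.97604 kg·m².
T = 2π√(I/(mgd)) = 2π√(0.97604/(5.060 × 9.830 × 0.3402)) = 1.509 s.

1.509 s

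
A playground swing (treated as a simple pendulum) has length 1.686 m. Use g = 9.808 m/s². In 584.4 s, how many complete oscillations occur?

T = 2π√(L/g) = 2π√(1.686/9.808) = 2.6051 s.
Number of complete oscillations = ⌊584.4/2.6051⌋ = ⌊224.33⌋ = 224.

224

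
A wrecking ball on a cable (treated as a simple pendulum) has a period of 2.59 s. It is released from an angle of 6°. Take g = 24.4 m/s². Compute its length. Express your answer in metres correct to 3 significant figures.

4.15 m

From T = 2π√(L/g), L = gT²/(4π²) = 24.4 × 2.590²/(4π²) = 4.15 m.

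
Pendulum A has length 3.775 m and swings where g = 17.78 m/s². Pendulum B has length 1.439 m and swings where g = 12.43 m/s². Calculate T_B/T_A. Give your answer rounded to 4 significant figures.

0.7384

T = 2π√(L/g), so T_B/T_A = √((L_B/g_B)/(L_A/g_A)) = √((1.439/12.43)/(3.775/17.78)) = 0.7384.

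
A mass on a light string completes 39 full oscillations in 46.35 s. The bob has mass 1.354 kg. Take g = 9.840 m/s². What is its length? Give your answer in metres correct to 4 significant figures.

0.3521 m

T = 46.35/39 = 1.1885 s.
From T = 2π√(L/g), L = gT²/(4π²) = 9.840 × 1.1885²/(4π²) = 0.3521 m.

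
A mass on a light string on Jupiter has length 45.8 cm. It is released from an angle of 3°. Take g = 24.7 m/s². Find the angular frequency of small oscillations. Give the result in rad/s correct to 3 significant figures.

7.34 rad/s

ω = √(g/L) = √(24.7/0.458) = 7.34 rad/s.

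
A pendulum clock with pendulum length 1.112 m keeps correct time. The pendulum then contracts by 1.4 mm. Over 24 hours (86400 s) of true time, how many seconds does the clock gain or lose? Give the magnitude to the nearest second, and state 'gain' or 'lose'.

gain 54 s

T ∝ √L, so T'/T = √(1.11060/1.112) = 0.999370.
In 86400 s of true time the clock registers 86400/0.999370 = 86454.4 s, so it gains 54 s.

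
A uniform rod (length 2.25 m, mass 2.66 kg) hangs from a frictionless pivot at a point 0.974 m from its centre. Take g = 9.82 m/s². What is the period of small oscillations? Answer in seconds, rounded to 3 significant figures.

For a physical pendulum T = 2π√(I/(mgd)), with d = 0.9740 m from pivot to centre of mass.
I_cm = mL²/12 = 2.66 × 2.25²/12 = 1.122 kg·m²; I = I_cm + md² = 1.122 + 2.66 × 0.9740² = 3.646 kg·m².
T = 2π√(3.646/(2.66 × 9.82 × 0.9740)) = 2.38 s.

2.38 s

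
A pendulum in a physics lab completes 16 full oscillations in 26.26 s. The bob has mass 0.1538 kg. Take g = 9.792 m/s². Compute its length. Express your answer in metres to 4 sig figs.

0.6681 m

T = 26.26/16 = 1.6413 s.
From T = 2π√(L/g), L = gT²/(4π²) = 9.792 × 1.6413²/(4π²) = 0.6681 m.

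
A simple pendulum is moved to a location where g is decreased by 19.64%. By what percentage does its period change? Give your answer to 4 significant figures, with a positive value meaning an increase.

T ∝ 1/√g, so T'/T = 1/√(0.80360) = 1.1155.
Percentage change in T = (1.1155 − 1) × 100% = 11.55%.

11.55%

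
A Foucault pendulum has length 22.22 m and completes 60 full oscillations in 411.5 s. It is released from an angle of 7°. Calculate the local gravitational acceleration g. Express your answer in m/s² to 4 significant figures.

18.65 m/s²

T = 411.5/60 = 6.8583 s.
From T = 2π√(L/g), g = 4π²L/T² = 4π² × 22.22/6.8583² = 18.65 m/s².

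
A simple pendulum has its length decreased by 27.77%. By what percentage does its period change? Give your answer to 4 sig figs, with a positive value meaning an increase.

-15.01%

T ∝ √L, so T'/T = √(0.72230) = 0.84988.
Percentage change in T = (0.84988 − 1) × 100% = -15.01%.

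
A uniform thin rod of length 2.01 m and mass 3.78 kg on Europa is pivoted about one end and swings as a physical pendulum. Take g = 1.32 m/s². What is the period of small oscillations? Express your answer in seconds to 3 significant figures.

6.33 s

For a physical pendulum T = 2π√(I/(mgd)), with d = 1.005 m from pivot to centre of mass.
I_cm = mL²/12 = 3.78 × 2.01²/12 = 1.273 kg·m²; I = I_cm + md² = 1.273 + 3.78 × 1.005² = 5.091 kg·m².
T = 2π√(5.091/(3.78 × 1.32 × 1.005)) = 6.33 s.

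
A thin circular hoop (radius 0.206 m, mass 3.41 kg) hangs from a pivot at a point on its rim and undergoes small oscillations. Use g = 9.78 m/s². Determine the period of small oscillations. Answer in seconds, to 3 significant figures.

1.29 s

I_cm = mr² = 0.1447 kg·m². The pivot is at distance d = 0.206 m from the centre of mass.
By the parallel-axis theorem, I = I_cm + md² = 0.1447 + 0.1447 = 0.2894 kg·m².
T = 2π√(I/(mgd)) = 2π√(0.2894/(3.41 × 9.78 × 0.206)) = 1.29 s.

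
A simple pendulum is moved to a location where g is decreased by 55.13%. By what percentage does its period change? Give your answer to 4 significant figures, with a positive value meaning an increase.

49.29%

T ∝ 1/√g, so T'/T = 1/√(0.44870) = 1.4929.
Percentage change in T = (1.4929 − 1) × 100% = 49.29%.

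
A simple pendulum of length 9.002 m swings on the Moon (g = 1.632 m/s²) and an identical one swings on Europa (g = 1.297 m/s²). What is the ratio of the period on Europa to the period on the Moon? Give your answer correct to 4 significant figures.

1.122

T ∝ 1/√g, so T₂/T₁ = √(g₁/g₂) = √(1.632/1.297) = 1.122.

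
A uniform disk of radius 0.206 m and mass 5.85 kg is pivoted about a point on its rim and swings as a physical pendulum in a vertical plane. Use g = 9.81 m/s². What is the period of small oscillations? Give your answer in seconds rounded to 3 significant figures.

1.12 s

I_cm = ½mr² = 0.1241 kg·m². The pivot is at distance d = 0.206 m from the centre of mass.
By the parallel-axis theorem, I = I_cm + md² = 0.1241 + 0.2483 = 0.3724 kg·m².
T = 2π√(I/(mgd)) = 2π√(0.3724/(5.85 × 9.81 × 0.206)) = 1.12 s.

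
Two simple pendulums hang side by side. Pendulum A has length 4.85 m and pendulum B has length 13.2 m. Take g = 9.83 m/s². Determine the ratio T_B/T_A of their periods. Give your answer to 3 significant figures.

1.65

T ∝ √L, so T_B/T_A = √(L_B/L_A) = √(13.2/4.85) = 1.65.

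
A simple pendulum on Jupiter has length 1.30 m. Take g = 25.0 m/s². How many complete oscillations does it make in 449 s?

T = 2π√(L/g) = 2π√(1.30/25.0) = 1.433 s.
Number of complete oscillations = ⌊449/1.433⌋ = ⌊313.4⌋ = 313.

313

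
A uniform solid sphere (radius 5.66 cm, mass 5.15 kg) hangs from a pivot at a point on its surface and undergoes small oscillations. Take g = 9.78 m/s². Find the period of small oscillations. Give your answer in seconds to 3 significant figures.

I_cm = (2/5)mr² = 0.006599 kg·m². The pivot is at distance d = 0.0566 m from the centre of mass.
By the parallel-axis theorem, I = I_cm + md² = 0.006599 + 0.01650 = 0.02310 kg·m².
T = 2π√(I/(mgd)) = 2π√(0.02310/(5.15 × 9.78 × 0.0566)) = 0.566 s.

0.566 s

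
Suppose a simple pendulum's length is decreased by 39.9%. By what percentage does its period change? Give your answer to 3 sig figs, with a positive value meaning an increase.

-22.5%

T ∝ √L, so T'/T = √(0.6010) = 0.7752.
Percentage change in T = (0.7752 − 1) × 100% = -22.5%.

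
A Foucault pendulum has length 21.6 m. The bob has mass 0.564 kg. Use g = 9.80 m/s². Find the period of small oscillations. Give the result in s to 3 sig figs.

T = 2π√(L/g) = 2π√(21.6/9.80) = 2π × 1.485 = 9.33 s.

9.33 s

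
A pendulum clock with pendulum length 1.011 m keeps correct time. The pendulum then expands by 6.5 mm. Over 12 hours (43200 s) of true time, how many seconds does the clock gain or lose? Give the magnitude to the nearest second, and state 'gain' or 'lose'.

T ∝ √L, so T'/T = √(1.01750/1.011) = 1.00321.
In 43200 s of true time the clock registers 43200/1.00321 = 43061.8 s, so it loses 138 s.

lose 138 s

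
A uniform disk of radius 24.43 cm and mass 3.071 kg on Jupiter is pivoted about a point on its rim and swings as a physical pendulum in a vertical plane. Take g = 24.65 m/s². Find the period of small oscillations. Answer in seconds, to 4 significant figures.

I_cm = ½mr² = 0.091642 kg·m². The pivot is at distance d = 0.2443 m from the centre of mass.
By the parallel-axis theorem, I = I_cm + md² = 0.091642 + 0.18328 = 0.27493 kg·m².
T = 2π√(I/(mgd)) = 2π√(0.27493/(3.071 × 24.65 × 0.2443)) = 0.7661 s.

0.7661 s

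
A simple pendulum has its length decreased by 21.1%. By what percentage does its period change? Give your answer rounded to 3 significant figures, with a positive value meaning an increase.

-11.2%

T ∝ √L, so T'/T = √(0.7890) = 0.8883.
Percentage change in T = (0.8883 − 1) × 100% = -11.2%.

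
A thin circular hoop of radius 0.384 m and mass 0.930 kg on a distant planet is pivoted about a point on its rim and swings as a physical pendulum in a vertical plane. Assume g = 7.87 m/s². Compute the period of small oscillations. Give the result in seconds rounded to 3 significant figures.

I_cm = mr² = 0.1371 kg·m². The pivot is at distance d = 0.384 m from the centre of mass.
By the parallel-axis theorem, I = I_cm + md² = 0.1371 + 0.1371 = 0.2743 kg·m².
T = 2π√(I/(mgd)) = 2π√(0.2743/(0.930 × 7.87 × 0.384)) = 1.96 s.

1.96 s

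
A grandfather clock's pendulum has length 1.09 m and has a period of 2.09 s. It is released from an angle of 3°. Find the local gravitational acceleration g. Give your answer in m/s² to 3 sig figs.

From T = 2π√(L/g), g = 4π²L/T² = 4π² × 1.09/2.090² = 9.85 m/s².

9.85 m/s²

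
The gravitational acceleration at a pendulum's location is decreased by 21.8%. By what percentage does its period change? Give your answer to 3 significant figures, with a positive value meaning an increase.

13.1%

T ∝ 1/√g, so T'/T = 1/√(0.7820) = 1.131.
Percentage change in T = (1.131 − 1) × 100% = 13.1%.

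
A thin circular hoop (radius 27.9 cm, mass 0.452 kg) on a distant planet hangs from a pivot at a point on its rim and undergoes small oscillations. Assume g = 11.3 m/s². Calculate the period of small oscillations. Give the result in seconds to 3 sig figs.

1.40 s

I_cm = mr² = 0.03518 kg·m². The pivot is at distance d = 0.279 m from the centre of mass.
By the parallel-axis theorem, I = I_cm + md² = 0.03518 + 0.03518 = 0.07037 kg·m².
T = 2π√(I/(mgd)) = 2π√(0.07037/(0.452 × 11.3 × 0.279)) = 1.40 s.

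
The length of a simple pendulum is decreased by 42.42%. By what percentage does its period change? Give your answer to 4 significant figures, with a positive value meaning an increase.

-24.12%

T ∝ √L, so T'/T = √(0.57580) = 0.75881.
Percentage change in T = (0.75881 − 1) × 100% = -24.12%.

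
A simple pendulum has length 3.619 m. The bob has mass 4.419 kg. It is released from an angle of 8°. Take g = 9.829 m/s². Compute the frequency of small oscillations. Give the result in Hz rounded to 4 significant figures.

0.2623 Hz

T = 2π√(L/g) = 2π√(3.619/9.829) = 3.8126 s, so f = 1/T = 0.2623 Hz.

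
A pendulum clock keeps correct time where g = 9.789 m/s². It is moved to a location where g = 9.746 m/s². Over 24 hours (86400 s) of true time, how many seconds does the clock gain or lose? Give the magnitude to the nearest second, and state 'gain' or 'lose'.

The clock's period scales as T ∝ 1/√g, so T'/T = √(9.789/9.746) = 1.00220.
In 86400 s of true time the clock registers 86400/1.00220 = 86210.0 s, so it loses 190 s.

lose 190 s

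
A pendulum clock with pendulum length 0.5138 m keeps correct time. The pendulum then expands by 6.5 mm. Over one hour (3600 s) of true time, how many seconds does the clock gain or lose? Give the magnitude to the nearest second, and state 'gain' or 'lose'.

lose 23 s

T ∝ √L, so T'/T = √(0.52030/0.5138) = 1.00631.
In 3600 s of true time the clock registers 3600/1.00631 = 3577.4 s, so it loses 23 s.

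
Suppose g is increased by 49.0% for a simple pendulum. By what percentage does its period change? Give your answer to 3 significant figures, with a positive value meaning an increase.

T ∝ 1/√g, so T'/T = 1/√(1.490) = 0.8192.
Percentage change in T = (0.8192 − 1) × 100% = -18.1%.

-18.1%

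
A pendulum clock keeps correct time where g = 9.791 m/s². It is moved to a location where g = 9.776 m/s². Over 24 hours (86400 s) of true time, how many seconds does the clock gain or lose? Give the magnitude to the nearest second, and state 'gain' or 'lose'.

The clock's period scales as T ∝ 1/√g, so T'/T = √(9.791/9.776) = 1.00077.
In 86400 s of true time the clock registers 86400/1.00077 = 86333.8 s, so it loses 66 s.

lose 66 s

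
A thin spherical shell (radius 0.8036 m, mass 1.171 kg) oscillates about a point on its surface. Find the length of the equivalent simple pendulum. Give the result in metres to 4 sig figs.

1.339 m

The equivalent simple-pendulum length is L_eq = I/(md), where I is about the pivot and d = 0.80360 m.
I_cm = (2/3)mR² = 0.50413 kg·m², so I = I_cm + md² = 0.50413 + 0.75620 = 1.2603 kg·m².
L_eq = 1.2603/(1.171 × 0.80360) = 1.339 m.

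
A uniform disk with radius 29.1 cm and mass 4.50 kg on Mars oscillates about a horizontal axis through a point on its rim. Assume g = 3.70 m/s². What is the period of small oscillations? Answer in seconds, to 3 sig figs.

2.16 s

I_cm = ½mr² = 0.1905 kg·m². The pivot is at distance d = 0.291 m from the centre of mass.
By the parallel-axis theorem, I = I_cm + md² = 0.1905 + 0.3811 = 0.5716 kg·m².
T = 2π√(I/(mgd)) = 2π√(0.5716/(4.50 × 3.70 × 0.291)) = 2.16 s.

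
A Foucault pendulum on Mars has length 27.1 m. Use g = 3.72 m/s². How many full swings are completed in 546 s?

T = 2π√(L/g) = 2π√(27.1/3.72) = 16.96 s.
Number of complete oscillations = ⌊546/16.96⌋ = ⌊32.20⌋ = 32.

32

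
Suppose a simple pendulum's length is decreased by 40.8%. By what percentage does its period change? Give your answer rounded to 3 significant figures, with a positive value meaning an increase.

T ∝ √L, so T'/T = √(0.5920) = 0.7694.
Percentage change in T = (0.7694 − 1) × 100% = -23.1%.

-23.1%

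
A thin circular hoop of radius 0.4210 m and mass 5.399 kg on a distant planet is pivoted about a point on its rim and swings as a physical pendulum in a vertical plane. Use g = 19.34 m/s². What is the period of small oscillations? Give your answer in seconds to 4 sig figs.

1.311 s

I_cm = mr² = 0.95692 kg·m². The pivot is at distance d = 0.4210 m from the centre of mass.
By the parallel-axis theorem, I = I_cm + md² = 0.95692 + 0.95692 = 1.9138 kg·m².
T = 2π√(I/(mgd)) = 2π√(1.9138/(5.399 × 19.34 × 0.4210)) = 1.311 s.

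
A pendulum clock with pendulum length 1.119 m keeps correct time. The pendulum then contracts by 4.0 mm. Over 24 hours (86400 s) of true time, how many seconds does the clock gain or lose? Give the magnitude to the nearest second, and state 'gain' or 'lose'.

gain 155 s

T ∝ √L, so T'/T = √(1.11500/1.119) = 0.998211.
In 86400 s of true time the clock registers 86400/0.998211 = 86554.8 s, so it gains 155 s.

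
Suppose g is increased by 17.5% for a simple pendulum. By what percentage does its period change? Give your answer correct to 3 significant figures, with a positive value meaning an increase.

T ∝ 1/√g, so T'/T = 1/√(1.175) = 0.9225.
Percentage change in T = (0.9225 − 1) × 100% = -7.75%.

-7.75%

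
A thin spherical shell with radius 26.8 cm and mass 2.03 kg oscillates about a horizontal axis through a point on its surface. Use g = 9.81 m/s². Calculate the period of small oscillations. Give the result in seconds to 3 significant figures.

1.34 s

I_cm = (2/3)mr² = 0.09720 kg·m². The pivot is at distance d = 0.268 m from the centre of mass.
By the parallel-axis theorem, I = I_cm + md² = 0.09720 + 0.1458 = 0.2430 kg·m².
T = 2π√(I/(mgd)) = 2π√(0.2430/(2.03 × 9.81 × 0.268)) = 1.34 s.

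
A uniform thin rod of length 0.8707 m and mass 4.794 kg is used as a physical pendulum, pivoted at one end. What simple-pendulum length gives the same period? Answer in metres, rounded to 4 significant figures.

The equivalent simple-pendulum length is L_eq = I/(md), where I is about the pivot and d = 0.43535 m.
I_cm = (1/12)mL² = 0.30287 kg·m², so I = I_cm + md² = 0.30287 + 0.90861 = 1.2115 kg·m².
L_eq = 1.2115/(4.794 × 0.43535) = 0.5805 m.

0.5805 m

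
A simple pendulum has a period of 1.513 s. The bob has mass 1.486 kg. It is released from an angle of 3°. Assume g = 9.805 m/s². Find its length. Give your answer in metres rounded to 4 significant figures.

From T = 2π√(L/g), L = gT²/(4π²) = 9.805 × 1.5130²/(4π²) = 0.5685 m.

0.5685 m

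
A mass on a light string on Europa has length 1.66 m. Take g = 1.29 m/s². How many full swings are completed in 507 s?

T = 2π√(L/g) = 2π√(1.66/1.29) = 7.128 s.
Number of complete oscillations = ⌊507/7.128⌋ = ⌊71.13⌋ = 71.

71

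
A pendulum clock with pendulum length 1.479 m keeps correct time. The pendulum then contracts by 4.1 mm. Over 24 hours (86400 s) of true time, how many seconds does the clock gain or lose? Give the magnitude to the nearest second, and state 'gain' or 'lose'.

gain 120 s

T ∝ √L, so T'/T = √(1.47490/1.479) = 0.998613.
In 86400 s of true time the clock registers 86400/0.998613 = 86520.0 s, so it gains 120 s.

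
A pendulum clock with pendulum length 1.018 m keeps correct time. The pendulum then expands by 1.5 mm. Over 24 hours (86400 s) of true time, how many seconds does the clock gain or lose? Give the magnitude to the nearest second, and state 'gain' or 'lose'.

T ∝ √L, so T'/T = √(1.01950/1.018) = 1.00074.
In 86400 s of true time the clock registers 86400/1.00074 = 86336.4 s, so it loses 64 s.

lose 64 s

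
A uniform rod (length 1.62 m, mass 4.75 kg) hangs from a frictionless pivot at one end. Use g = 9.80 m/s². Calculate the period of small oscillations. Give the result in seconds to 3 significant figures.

2.09 s

For a physical pendulum T = 2π√(I/(mgd)), with d = 0.8100 m from pivot to centre of mass.
I_cm = mL²/12 = 4.75 × 1.62²/12 = 1.039 kg·m²; I = I_cm + md² = 1.039 + 4.75 × 0.8100² = 4.155 kg·m².
T = 2π√(4.155/(4.75 × 9.80 × 0.8100)) = 2.09 s.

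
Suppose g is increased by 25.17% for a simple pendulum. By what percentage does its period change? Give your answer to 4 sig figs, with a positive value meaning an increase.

T ∝ 1/√g, so T'/T = 1/√(1.2517) = 0.89382.
Percentage change in T = (0.89382 − 1) × 100% = -10.62%.

-10.62%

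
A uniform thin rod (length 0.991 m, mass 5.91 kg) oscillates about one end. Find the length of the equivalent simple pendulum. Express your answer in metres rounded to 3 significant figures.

The equivalent simple-pendulum length is L_eq = I/(md), where I is about the pivot and d = 0.4955 m.
I_cm = (1/12)mL² = 0.4837 kg·m², so I = I_cm + md² = 0.4837 + 1.451 = 1.935 kg·m².
L_eq = 1.935/(5.91 × 0.4955) = 0.661 m.

0.661 m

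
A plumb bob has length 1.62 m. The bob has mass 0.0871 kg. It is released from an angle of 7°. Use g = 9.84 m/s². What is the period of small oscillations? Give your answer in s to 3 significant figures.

2.55 s

T = 2π√(L/g) = 2π√(1.62/9.84) = 2π × 0.4058 = 2.55 s.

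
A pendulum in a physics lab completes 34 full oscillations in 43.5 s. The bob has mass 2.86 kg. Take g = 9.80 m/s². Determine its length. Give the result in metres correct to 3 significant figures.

T = 43.5/34 = 1.279 s.
From T = 2π√(L/g), L = gT²/(4π²) = 9.80 × 1.279²/(4π²) = 0.406 m.

0.406 m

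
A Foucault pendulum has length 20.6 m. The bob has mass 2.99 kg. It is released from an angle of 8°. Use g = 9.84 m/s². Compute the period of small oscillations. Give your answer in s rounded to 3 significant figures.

9.09 s

T = 2π√(L/g) = 2π√(20.6/9.84) = 2π × 1.447 = 9.09 s.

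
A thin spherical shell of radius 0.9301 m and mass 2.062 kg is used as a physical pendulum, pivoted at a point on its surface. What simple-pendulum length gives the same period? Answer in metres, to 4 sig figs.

The equivalent simple-pendulum length is L_eq = I/(md), where I is about the pivot and d = 0.93010 m.
I_cm = (2/3)mR² = 1.1892 kg·m², so I = I_cm + md² = 1.1892 + 1.7838 = 2.9730 kg·m².
L_eq = 2.9730/(2.062 × 0.93010) = 1.550 m.

1.550 m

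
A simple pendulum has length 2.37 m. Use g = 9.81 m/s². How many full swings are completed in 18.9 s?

6

T = 2π√(L/g) = 2π√(2.37/9.81) = 3.088 s.
Number of complete oscillations = ⌊18.9/3.088⌋ = ⌊6.120⌋ = 6.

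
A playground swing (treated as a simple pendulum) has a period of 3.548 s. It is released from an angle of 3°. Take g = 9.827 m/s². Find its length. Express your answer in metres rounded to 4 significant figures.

From T = 2π√(L/g), L = gT²/(4π²) = 9.827 × 3.5480²/(4π²) = 3.133 m.

3.133 m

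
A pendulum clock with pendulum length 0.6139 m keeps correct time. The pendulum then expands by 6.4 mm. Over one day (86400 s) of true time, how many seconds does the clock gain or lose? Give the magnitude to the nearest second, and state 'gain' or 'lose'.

T ∝ √L, so T'/T = √(0.62030/0.6139) = 1.00520.
In 86400 s of true time the clock registers 86400/1.00520 = 85953.1 s, so it loses 447 s.

lose 447 s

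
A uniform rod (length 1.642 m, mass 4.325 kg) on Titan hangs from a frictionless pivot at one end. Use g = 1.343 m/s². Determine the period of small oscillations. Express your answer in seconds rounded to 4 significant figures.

For a physical pendulum T = 2π√(I/(mgd)), with d = 0.82100 m from pivot to centre of mass.
I_cm = mL²/12 = 4.325 × 1.642²/12 = 0.97174 kg·m²; I = I_cm + md² = 0.97174 + 4.325 × 0.82100² = 3.8870 kg·m².
T = 2π√(3.8870/(4.325 × 1.343 × 0.82100)) = 5.673 s.

5.673 s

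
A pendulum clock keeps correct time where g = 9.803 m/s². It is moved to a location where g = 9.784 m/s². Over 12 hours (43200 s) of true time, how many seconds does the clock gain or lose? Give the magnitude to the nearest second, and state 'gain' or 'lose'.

lose 42 s

The clock's period scales as T ∝ 1/√g, so T'/T = √(9.803/9.784) = 1.00097.
In 43200 s of true time the clock registers 43200/1.00097 = 43158.1 s, so it loses 42 s.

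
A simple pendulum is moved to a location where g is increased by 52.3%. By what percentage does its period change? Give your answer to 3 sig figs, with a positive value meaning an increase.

-19.0%

T ∝ 1/√g, so T'/T = 1/√(1.523) = 0.8103.
Percentage change in T = (0.8103 − 1) × 100% = -19.0%.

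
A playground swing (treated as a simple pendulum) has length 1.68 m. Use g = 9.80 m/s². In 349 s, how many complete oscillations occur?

134

T = 2π√(L/g) = 2π√(1.68/9.80) = 2.601 s.
Number of complete oscillations = ⌊349/2.601⌋ = ⌊134.2⌋ = 134.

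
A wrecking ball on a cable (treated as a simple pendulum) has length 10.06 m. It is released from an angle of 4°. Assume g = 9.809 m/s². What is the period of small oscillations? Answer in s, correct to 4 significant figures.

6.363 s

T = 2π√(L/g) = 2π√(10.06/9.809) = 2π × 1.0127 = 6.363 s.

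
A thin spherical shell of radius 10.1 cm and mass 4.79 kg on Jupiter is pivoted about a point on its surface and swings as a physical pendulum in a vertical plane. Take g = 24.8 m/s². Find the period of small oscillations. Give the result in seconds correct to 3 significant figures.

I_cm = (2/3)mr² = 0.03258 kg·m². The pivot is at distance d = 0.101 m from the centre of mass.
By the parallel-axis theorem, I = I_cm + md² = 0.03258 + 0.04886 = 0.08144 kg·m².
T = 2π√(I/(mgd)) = 2π√(0.08144/(4.79 × 24.8 × 0.101)) = 0.518 s.

0.518 s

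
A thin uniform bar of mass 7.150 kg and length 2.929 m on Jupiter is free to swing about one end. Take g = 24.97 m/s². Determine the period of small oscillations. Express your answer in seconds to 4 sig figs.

For a physical pendulum T = 2π√(I/(mgd)), with d = 1.4645 m from pivot to centre of mass.
I_cm = mL²/12 = 7.150 × 2.929²/12 = 5.1117 kg·m²; I = I_cm + md² = 5.1117 + 7.150 × 1.4645² = 20.447 kg·m².
T = 2π√(20.447/(7.150 × 24.97 × 1.4645)) = 1.757 s.

1.757 s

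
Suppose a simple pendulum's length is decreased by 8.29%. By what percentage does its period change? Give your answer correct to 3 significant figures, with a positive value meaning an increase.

-4.23%

T ∝ √L, so T'/T = √(0.9171) = 0.9577.
Percentage change in T = (0.9577 − 1) × 100% = -4.23%.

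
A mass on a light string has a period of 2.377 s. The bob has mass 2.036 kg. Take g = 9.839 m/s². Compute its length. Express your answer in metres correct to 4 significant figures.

1.408 m

From T = 2π√(L/g), L = gT²/(4π²) = 9.839 × 2.3770²/(4π²) = 1.408 m.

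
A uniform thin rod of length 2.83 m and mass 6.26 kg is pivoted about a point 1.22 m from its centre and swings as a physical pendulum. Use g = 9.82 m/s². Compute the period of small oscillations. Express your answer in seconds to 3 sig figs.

For a physical pendulum T = 2π√(I/(mgd)), with d = 1.220 m from pivot to centre of mass.
I_cm = mL²/12 = 6.26 × 2.83²/12 = 4.178 kg·m²; I = I_cm + md² = 4.178 + 6.26 × 1.220² = 13.50 kg·m².
T = 2π√(13.50/(6.26 × 9.82 × 1.220)) = 2.67 s.

2.67 s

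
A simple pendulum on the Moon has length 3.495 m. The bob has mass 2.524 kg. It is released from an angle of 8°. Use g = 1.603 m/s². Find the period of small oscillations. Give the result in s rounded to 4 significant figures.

9.278 s

T = 2π√(L/g) = 2π√(3.495/1.603) = 2π × 1.4766 = 9.278 s.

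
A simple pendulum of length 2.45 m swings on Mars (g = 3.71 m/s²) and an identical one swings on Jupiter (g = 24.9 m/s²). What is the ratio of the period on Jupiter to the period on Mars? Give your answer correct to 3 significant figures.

0.386

T ∝ 1/√g, so T₂/T₁ = √(g₁/g₂) = √(3.71/24.9) = 0.386.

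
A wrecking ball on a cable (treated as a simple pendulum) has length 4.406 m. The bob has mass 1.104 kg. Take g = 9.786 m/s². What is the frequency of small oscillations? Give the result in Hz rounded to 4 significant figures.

0.2372 Hz

T = 2π√(L/g) = 2π√(4.406/9.786) = 4.2160 s, so f = 1/T = 0.2372 Hz.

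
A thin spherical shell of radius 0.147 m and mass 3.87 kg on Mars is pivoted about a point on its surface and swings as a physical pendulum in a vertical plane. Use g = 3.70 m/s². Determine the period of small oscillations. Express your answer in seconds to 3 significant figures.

1.62 s

I_cm = (2/3)mr² = 0.05575 kg·m². The pivot is at distance d = 0.147 m from the centre of mass.
By the parallel-axis theorem, I = I_cm + md² = 0.05575 + 0.08363 = 0.1394 kg·m².
T = 2π√(I/(mgd)) = 2π√(0.1394/(3.87 × 3.70 × 0.147)) = 1.62 s.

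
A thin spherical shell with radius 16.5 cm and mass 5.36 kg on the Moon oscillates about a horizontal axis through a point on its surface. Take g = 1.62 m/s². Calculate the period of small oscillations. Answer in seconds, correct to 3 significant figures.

2.59 s

I_cm = (2/3)mr² = 0.09728 kg·m². The pivot is at distance d = 0.165 m from the centre of mass.
By the parallel-axis theorem, I = I_cm + md² = 0.09728 + 0.1459 = 0.2432 kg·m².
T = 2π√(I/(mgd)) = 2π√(0.2432/(5.36 × 1.62 × 0.165)) = 2.59 s.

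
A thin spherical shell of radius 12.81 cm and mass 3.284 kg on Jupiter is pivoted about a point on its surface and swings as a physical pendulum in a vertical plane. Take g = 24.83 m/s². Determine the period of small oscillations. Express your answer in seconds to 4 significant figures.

I_cm = (2/3)mr² = 0.035926 kg·m². The pivot is at distance d = 0.1281 m from the centre of mass.
By the parallel-axis theorem, I = I_cm + md² = 0.035926 + 0.053889 = 0.089815 kg·m².
T = 2π√(I/(mgd)) = 2π√(0.089815/(3.284 × 24.83 × 0.1281)) = 0.5826 s.

0.5826 s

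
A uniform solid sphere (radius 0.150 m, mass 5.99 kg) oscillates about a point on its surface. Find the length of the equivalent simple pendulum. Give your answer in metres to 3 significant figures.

0.210 m

The equivalent simple-pendulum length is L_eq = I/(md), where I is about the pivot and d = 0.1500 m.
I_cm = (2/5)mR² = 0.05391 kg·m², so I = I_cm + md² = 0.05391 + 0.1348 = 0.1887 kg·m².
L_eq = 0.1887/(5.99 × 0.1500) = 0.210 m.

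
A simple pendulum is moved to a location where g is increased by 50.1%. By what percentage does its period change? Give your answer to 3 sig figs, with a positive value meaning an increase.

T ∝ 1/√g, so T'/T = 1/√(1.501) = 0.8162.
Percentage change in T = (0.8162 − 1) × 100% = -18.4%.

-18.4%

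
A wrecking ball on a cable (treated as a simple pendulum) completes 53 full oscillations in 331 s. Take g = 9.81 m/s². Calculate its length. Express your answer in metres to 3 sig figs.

9.69 m

T = 331/53 = 6.245 s.
From T = 2π√(L/g), L = gT²/(4π²) = 9.81 × 6.245²/(4π²) = 9.69 m.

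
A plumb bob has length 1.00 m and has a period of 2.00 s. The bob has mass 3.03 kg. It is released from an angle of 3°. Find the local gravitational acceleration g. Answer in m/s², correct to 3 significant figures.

9.87 m/s²

From T = 2π√(L/g), g = 4π²L/T² = 4π² × 1.00/2.000² = 9.87 m/s².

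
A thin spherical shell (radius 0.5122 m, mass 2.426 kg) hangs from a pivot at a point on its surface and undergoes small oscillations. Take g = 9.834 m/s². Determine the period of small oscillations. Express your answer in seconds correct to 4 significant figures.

I_cm = (2/3)mr² = 0.42431 kg·m². The pivot is at distance d = 0.5122 m from the centre of mass.
By the parallel-axis theorem, I = I_cm + md² = 0.42431 + 0.63646 = 1.0608 kg·m².
T = 2π√(I/(mgd)) = 2π√(1.0608/(2.426 × 9.834 × 0.5122)) = 1.851 s.

1.851 s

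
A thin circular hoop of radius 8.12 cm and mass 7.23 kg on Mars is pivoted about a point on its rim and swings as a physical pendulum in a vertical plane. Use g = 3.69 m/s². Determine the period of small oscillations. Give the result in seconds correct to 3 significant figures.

1.32 s

I_cm = mr² = 0.04767 kg·m². The pivot is at distance d = 0.0812 m from the centre of mass.
By the parallel-axis theorem, I = I_cm + md² = 0.04767 + 0.04767 = 0.09534 kg·m².
T = 2π√(I/(mgd)) = 2π√(0.09534/(7.23 × 3.69 × 0.0812)) = 1.32 s.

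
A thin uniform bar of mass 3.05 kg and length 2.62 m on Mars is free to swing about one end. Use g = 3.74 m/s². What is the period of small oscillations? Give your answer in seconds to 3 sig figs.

For a physical pendulum T = 2π√(I/(mgd)), with d = 1.310 m from pivot to centre of mass.
I_cm = mL²/12 = 3.05 × 2.62²/12 = 1.745 kg·m²; I = I_cm + md² = 1.745 + 3.05 × 1.310² = 6.979 kg·m².
T = 2π√(6.979/(3.05 × 3.74 × 1.310)) = 4.29 s.

4.29 s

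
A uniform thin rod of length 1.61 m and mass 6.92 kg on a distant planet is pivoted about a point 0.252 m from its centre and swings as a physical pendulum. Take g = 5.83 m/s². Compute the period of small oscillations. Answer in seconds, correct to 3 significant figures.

2.74 s

For a physical pendulum T = 2π√(I/(mgd)), with d = 0.2520 m from pivot to centre of mass.
I_cm = mL²/12 = 6.92 × 1.61²/12 = 1.495 kg·m²; I = I_cm + md² = 1.495 + 6.92 × 0.2520² = 1.934 kg·m².
T = 2π√(1.934/(6.92 × 5.83 × 0.2520)) = 2.74 s.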